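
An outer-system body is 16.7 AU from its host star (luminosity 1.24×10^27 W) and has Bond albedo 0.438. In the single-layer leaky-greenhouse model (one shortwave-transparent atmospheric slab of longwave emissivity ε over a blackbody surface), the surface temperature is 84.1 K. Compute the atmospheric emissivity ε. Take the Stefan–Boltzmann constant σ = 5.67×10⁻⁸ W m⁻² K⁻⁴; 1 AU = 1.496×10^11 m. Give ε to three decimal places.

Orbital distance: d = 16.7 AU = 2.498×10^12 m.
S = L/(4πd²) = 15.81 W m⁻².
First, T_e = [15.81·(1−0.438)/(4σ)]^(1/4) = 79.11 K.
Since (2−ε)/2 = (T_e/T_s)⁴ = 0.7831, ε = 0.4338.

0.434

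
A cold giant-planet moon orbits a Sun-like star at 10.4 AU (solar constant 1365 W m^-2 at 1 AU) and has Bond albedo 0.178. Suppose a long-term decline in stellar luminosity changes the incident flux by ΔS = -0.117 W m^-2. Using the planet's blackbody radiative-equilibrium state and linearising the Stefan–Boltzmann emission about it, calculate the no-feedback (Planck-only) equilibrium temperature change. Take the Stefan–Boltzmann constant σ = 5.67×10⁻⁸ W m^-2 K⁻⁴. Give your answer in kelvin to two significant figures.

Flux at the orbit: S = 1365/(10.4)² = 12.62 W m^-2.
Reference equilibrium: T_e = [S(1−α)/(4σ)]^(1/4) = 82.24 K.
Only a fraction (1−α) is absorbed and it's spread over 4πR², so ΔF = (1−α)ΔS/4 = -0.02404 W m^-2.
Planck response: λ_P = 4σT_e³ = 4·5.67×10⁻⁸·(82.24)³ = 0.1261 W m^-2/K.
ΔT₀ = ΔF/λ_P = -0.02404/0.1261 = -0.191 K.

-0.19 kelvin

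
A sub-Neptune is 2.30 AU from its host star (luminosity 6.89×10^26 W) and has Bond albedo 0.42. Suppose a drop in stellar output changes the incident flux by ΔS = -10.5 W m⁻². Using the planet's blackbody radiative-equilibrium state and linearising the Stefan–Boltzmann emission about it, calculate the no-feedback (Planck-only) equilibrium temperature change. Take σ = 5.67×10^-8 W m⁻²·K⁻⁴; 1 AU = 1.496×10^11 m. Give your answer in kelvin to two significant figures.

-1.1 K

d = 2.30 × 1.496×10^11 m = 3.441×10^11 m.
S = L/(4πd²) = 463.1 W m⁻².
Reference equilibrium: T_e = [S(1−α)/(4σ)]^(1/4) = 185.5 K.
ΔF = Δ[S(1−α)]/4 = (1−0.42)·-10.5/4 = -1.523 W m⁻².
Linearising σT⁴ gives d(σT⁴)/dT = 4σT_e³ = 1.448 W m⁻² per K.
So ΔT₀ = -1.523/1.448 = -1.05 K.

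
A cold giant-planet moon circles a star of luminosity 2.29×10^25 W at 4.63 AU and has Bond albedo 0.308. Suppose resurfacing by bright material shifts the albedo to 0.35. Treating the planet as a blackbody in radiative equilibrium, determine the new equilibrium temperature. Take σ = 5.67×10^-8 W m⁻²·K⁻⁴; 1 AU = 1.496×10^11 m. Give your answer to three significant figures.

57.4 K

Orbital distance: d = 4.63 AU = 6.926×10^11 m.
S = L/(4πd²) = 3.798 W m⁻².
With the new albedo, S(1−α₂)/4 = 0.6172 W m⁻², so T₂ = 57.44 K.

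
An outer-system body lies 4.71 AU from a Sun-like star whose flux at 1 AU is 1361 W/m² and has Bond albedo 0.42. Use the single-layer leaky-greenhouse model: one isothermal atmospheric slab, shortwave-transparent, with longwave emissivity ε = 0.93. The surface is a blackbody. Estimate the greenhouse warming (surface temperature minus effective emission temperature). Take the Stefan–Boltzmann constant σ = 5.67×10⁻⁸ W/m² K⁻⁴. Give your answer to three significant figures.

18.9 K

Flux at the orbit: S = 1361/(4.71)² = 61.35 W/m².
Effective emission temperature (TOA balance): σT_e⁴ = S(1−α)/4 = 8.896 W/m² → T_e = 111.9 K.
Surface balance with a leaky layer gives σT_s⁴ = σT_e⁴·2/(2−ε), so T_s = T_e·[2/(2−0.93)]^(1/4) = 130.9 K.
The atmosphere warms the surface by 18.94 K.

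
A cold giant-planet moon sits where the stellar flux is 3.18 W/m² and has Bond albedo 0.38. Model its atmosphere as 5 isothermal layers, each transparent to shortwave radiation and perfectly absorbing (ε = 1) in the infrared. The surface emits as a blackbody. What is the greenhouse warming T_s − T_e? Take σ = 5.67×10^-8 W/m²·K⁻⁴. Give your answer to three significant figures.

30.7 kelvin

OLR = S(1−α)/4 = 0.4929 W/m²; the top layer radiates at T_e = 54.30 K.
Surface: T_s = (6)^¼·T_e = 84.98 K.
So the greenhouse effect raises the surface by 84.98 − 54.30 = 30.68 K.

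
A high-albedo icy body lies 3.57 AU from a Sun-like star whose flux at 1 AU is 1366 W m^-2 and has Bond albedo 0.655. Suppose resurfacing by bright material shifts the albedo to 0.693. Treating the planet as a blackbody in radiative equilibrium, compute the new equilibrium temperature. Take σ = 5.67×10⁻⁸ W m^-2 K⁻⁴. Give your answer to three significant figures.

110 kelvin

Irradiance scales as 1/d², so S = 1366 W m^-2 × (1/3.57)² = 107.2 W m^-2.
T₂ = [S(1−α₂)/(4σ)]^(1/4) = [107.2·0.307/(4σ)]^(1/4) = 109.7 K.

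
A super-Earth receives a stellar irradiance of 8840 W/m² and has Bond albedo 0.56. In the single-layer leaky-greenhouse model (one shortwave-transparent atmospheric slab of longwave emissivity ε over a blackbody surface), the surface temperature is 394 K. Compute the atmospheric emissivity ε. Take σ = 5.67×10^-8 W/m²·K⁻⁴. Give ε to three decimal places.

0.577

First, T_e = [8840·(1−0.56)/(4σ)]^(1/4) = 361.9 K.
T_s⁴ = T_e⁴·2/(2−ε) → ε = 2 − 2(T_e/T_s)⁴ = 2 − 2·(361.9/394)⁴ = 0.5767.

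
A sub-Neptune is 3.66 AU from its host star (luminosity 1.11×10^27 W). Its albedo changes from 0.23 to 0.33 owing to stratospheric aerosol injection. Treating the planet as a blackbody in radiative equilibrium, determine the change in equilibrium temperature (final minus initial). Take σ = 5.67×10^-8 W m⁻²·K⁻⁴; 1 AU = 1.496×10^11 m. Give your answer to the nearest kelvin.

-6 kelvin

d = 3.66 × 1.496×10^11 m = 5.475×10^11 m.
Spreading L over a sphere of radius d: S = 1.11×10^27/(4π·5.48×10^11²) = 294.6 W m⁻².
Before: T₁ = [294.6·0.77/(4σ)]^(1/4) = 177.8 K.
After:  T₂ = [294.6·0.67/(4σ)]^(1/4) = 171.8 K.
Change: 171.8 − 177.8 = -6.079 K.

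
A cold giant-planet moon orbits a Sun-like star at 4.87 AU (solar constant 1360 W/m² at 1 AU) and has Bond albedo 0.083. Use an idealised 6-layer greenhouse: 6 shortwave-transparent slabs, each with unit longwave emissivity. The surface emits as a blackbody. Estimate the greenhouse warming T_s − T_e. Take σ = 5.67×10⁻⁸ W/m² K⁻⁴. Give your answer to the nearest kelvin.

77 kelvin

Irradiance scales as 1/d², so S = 1360 W/m² × (1/4.87)² = 57.34 W/m².
OLR = S(1−α)/4 = 13.15 W/m²; the top layer radiates at T_e = 123.4 K.
T_s = (N+1)^(1/4)·T_e = 200.7 K.
Warming: T_s − T_e = 77.32 K.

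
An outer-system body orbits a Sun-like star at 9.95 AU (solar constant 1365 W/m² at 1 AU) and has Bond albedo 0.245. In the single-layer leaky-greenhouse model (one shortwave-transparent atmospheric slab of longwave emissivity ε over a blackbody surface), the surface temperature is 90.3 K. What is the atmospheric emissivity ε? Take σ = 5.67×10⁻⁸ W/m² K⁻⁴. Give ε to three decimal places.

0.619

Flux at the orbit: S = 1365/(9.95)² = 13.79 W/m².
TOA balance gives T_e = 82.31 K.
Since (2−ε)/2 = (T_e/T_s)⁴ = 0.6903, ε = 0.6194.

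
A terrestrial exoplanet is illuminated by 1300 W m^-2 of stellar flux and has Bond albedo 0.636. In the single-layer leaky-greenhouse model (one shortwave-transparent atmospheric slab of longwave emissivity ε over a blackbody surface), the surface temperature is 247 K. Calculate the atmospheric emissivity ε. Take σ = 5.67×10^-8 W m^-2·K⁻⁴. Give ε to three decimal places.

Effective temperature: T_e = [S(1−α)/(4σ)]^(1/4) = 213.7 K.
Since (2−ε)/2 = (T_e/T_s)⁴ = 0.5605, ε = 0.8789.

0.879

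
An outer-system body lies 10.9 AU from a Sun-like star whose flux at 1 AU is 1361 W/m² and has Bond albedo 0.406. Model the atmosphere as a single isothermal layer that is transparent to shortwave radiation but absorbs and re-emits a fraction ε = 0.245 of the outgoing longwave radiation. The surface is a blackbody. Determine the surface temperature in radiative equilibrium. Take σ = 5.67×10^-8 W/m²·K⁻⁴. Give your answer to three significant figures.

76.5 kelvin

By the inverse-square law, S = 1361/10.9² = 11.46 W/m².
Effective emission temperature (TOA balance): σT_e⁴ = S(1−α)/4 = 1.701 W/m² → T_e = 74.01 K.
For a single slab of emissivity ε, T_s⁴ = 2T_e⁴/(2−ε); thus T_s = 74.01·(1.14)^(1/4) = 76.47 K.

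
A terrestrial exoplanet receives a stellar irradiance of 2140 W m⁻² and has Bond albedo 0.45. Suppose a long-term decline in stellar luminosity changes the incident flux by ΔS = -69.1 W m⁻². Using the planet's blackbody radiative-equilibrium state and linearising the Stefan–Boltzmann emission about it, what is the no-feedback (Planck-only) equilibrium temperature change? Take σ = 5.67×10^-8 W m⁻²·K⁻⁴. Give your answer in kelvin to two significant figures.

Unperturbed T_e = [2140·(1−0.45)/(4σ)]^¼ = 268.4 K.
Only a fraction (1−α) is absorbed and it's spread over 4πR², so ΔF = (1−α)ΔS/4 = -9.501 W m⁻².
Linearising σT⁴ gives d(σT⁴)/dT = 4σT_e³ = 4.385 W m⁻² per K.
So ΔT₀ = -9.501/4.385 = -2.17 K.

-2.2 K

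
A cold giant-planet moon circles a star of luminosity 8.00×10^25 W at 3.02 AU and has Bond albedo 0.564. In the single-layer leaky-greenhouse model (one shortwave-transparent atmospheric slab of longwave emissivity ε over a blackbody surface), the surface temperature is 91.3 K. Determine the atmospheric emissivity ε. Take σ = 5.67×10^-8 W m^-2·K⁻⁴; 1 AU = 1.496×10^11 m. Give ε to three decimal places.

d = 3.02 × 1.496×10^11 m = 4.518×10^11 m.
S = L/(4πd²) = 31.19 W m^-2.
First, T_e = [31.19·(1−0.564)/(4σ)]^(1/4) = 88.00 K.
T_s⁴ = T_e⁴·2/(2−ε) → ε = 2 − 2(T_e/T_s)⁴ = 2 − 2·(88.00/91.3)⁴ = 0.2742.

0.274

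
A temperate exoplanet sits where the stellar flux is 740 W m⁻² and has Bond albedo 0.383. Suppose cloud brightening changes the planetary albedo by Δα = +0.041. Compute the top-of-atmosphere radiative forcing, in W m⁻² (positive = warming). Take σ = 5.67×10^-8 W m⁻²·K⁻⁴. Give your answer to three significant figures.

-7.58 W m⁻²

ΔF = −(S/4)Δα = −(740.0/4)×(+0.041) = -7.585 W m⁻².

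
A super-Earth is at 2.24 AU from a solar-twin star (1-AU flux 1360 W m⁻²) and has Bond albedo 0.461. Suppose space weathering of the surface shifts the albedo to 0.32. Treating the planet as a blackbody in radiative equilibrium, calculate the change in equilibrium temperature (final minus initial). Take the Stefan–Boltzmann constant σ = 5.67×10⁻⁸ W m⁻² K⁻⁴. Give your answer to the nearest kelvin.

Flux at the orbit: S = 1360/(2.24)² = 271.0 W m⁻².
Initial: T₁ = [S(1−0.461)/(4σ)]^(1/4) = 159.3 K.
Final:   T₂ = [S(1−0.32)/(4σ)]^(1/4) = 168.8 K.
ΔT = T₂ − T₁ = 9.529 K.

10 K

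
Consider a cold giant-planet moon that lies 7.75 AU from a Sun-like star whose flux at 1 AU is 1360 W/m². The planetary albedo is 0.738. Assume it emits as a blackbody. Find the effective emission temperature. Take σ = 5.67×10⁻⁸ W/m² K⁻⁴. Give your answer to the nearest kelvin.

Irradiance scales as 1/d², so S = 1360 W/m² × (1/7.75)² = 22.64 W/m².
The planet absorbs (1−α)S over its disc πR² and re-emits over 4πR², so the mean absorbed flux is (1−0.738)·22.64/4 = 1.483 W/m².
In equilibrium σT⁴ equals this, so T = 71.52 K.

72 K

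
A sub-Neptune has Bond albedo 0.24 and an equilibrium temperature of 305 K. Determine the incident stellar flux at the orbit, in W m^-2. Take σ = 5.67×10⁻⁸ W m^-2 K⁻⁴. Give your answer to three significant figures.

Invert the energy balance for S: S = 4σT⁴/(1−α).
σT⁴ = 5.67×10⁻⁸·(305)⁴ = 490.7 W m^-2.
So S = 4×490.7/(1−0.24) = 2582 W m^-2.

2580 W m^-2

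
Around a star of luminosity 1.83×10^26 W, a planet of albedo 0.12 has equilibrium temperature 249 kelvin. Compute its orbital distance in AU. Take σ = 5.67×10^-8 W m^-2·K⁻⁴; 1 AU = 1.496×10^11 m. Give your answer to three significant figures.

0.810 AU

Energy balance gives S = 4σT⁴/(1−α) = 990.7 W m^-2.
From L = 4πd²S, d = √(1.83×10^26/(4π·990.7)) = 1.212×10^11 m = 0.8104 AU.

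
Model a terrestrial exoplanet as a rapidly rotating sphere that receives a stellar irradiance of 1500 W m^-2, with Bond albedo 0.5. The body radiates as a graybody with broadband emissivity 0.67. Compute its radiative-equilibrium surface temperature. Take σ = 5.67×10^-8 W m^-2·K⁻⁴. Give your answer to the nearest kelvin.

The planet absorbs (1−α)S over its disc πR² and re-emits over 4πR², so the mean absorbed flux is (1−0.5)·1500/4 = 187.5 W m^-2.
Radiative balance εσT⁴ = 187.5 gives T = [187.5/(0.67·σ)]^(1/4) = 265.1 K.

265 kelvin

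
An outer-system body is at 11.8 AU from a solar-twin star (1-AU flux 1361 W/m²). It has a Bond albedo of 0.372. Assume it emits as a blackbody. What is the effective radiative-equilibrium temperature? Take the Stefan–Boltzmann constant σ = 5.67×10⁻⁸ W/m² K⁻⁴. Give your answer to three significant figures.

72.1 K

Irradiance scales as 1/d², so S = 1361 W/m² × (1/11.8)² = 9.774 W/m².
Absorbed flux (global mean): S(1−α)/4 = 9.774·0.628/4 = 1.535 W/m².
Balancing against σT⁴: T = (1.535/5.67×10⁻⁸)^(1/4) = 72.13 K.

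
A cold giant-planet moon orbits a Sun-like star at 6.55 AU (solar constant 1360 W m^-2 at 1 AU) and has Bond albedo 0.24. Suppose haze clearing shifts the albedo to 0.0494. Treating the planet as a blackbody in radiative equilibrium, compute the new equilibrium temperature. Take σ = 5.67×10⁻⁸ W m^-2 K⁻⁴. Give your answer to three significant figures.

107 K

By the inverse-square law, S = 1360/6.55² = 31.70 W m^-2.
With the new albedo, S(1−α₂)/4 = 7.533 W m^-2, so T₂ = 107.4 K.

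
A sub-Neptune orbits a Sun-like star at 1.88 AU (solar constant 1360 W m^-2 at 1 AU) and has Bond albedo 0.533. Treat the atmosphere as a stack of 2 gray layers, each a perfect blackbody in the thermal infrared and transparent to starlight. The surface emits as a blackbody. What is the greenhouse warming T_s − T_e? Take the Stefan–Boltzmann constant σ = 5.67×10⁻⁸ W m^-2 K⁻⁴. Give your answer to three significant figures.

Irradiance scales as 1/d², so S = 1360 W m^-2 × (1/1.88)² = 384.8 W m^-2.
Top-of-atmosphere balance: σT_e⁴ = S(1−α)/4 = 44.92 W m^-2 → T_e = 167.8 K.
T_s = (N+1)^(1/4)·T_e = 220.8 K.
So the greenhouse effect raises the surface by 220.8 − 167.8 = 53.03 K.

53.0 K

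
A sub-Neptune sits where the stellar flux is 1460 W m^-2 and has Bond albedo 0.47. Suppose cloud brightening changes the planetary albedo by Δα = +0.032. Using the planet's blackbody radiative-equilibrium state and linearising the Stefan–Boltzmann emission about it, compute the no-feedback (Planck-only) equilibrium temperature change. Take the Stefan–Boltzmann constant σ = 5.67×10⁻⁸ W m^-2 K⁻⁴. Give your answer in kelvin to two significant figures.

-3.6 K

Reference equilibrium: T_e = [S(1−α)/(4σ)]^(1/4) = 241.7 K.
ΔF = −(S/4)Δα = −(1460/4)×(+0.032) = -11.68 W m^-2.
Planck response: λ_P = 4σT_e³ = 4·5.67×10⁻⁸·(241.7)³ = 3.202 W m^-2/K.
ΔT₀ = ΔF/λ_P = -11.68/3.202 = -3.65 K.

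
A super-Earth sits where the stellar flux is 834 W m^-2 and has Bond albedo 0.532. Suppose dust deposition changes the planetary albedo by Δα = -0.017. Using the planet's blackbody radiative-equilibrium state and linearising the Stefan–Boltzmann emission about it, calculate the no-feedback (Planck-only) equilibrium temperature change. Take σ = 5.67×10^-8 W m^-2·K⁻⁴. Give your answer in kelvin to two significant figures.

1.8 kelvin

Unperturbed T_e = [834.0·(1−0.532)/(4σ)]^¼ = 203.7 K.
TOA radiative forcing: ΔF = −S·Δα/4 = −834.0·(-0.017)/4 = 3.545 W m^-2.
Linearising σT⁴ gives d(σT⁴)/dT = 4σT_e³ = 1.916 W m^-2 per K.
Hence the no-feedback warming is ΔF/(4σT_e³) = 1.85 K.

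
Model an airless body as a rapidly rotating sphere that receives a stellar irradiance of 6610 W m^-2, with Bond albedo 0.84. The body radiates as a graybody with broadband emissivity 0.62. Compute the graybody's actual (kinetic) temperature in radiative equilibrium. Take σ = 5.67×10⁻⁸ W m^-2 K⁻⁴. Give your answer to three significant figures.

The planet absorbs (1−α)S over its disc πR² and re-emits over 4πR², so the mean absorbed flux is (1−0.84)·6610/4 = 264.4 W m^-2.
Radiative balance εσT⁴ = 264.4 gives T = [264.4/(0.62·σ)]^(1/4) = 294.5 K.

294 K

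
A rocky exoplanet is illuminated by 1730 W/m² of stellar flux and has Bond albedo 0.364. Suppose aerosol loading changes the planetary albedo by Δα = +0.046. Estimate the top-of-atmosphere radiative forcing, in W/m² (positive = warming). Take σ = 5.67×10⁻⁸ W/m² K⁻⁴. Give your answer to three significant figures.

-19.9 W/m²

TOA radiative forcing: ΔF = −S·Δα/4 = −1730·(+0.046)/4 = -19.89 W/m².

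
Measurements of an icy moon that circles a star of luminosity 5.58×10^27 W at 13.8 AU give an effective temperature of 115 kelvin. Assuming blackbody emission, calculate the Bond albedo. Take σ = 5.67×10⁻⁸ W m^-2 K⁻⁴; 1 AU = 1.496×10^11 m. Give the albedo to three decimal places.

0.619

Orbital distance: d = 13.8 AU = 2.064×10^12 m.
S = L/(4πd²) = 104.2 W m^-2.
From σT⁴ = S(1−α)/4 we invert for α: 1−α = 4σT⁴/S.
σT⁴ = 9.917 W m^-2, so 4σT⁴ = 39.67 W m^-2.
Hence α = 1 − 39.67/104.2 = 0.6193.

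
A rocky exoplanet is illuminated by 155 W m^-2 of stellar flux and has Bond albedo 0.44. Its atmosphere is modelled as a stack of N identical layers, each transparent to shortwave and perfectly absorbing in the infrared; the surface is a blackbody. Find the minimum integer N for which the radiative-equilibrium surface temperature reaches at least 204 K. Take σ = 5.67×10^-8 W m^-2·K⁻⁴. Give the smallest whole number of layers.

4

Top-of-atmosphere balance: σT_e⁴ = S(1−α)/4 = 21.70 W m^-2 → T_e = 139.9 K.
Need (N+1)T_e⁴ ≥ T_s⁴, i.e. N+1 ≥ (204/139.9)⁴ = 4.525.
So N ≥ 3.525; the smallest integer is N = 4.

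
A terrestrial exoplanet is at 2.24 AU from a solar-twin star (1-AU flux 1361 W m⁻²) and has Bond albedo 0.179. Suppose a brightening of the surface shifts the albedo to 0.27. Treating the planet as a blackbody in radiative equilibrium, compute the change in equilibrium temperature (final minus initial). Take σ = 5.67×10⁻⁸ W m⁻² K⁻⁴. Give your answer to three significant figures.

-5.12 K

Flux at the orbit: S = 1361/(2.24)² = 271.2 W m⁻².
With α = 0.179, T₁ = 177.0 K.
Final:   T₂ = [S(1−0.27)/(4σ)]^(1/4) = 171.9 K.
ΔT = T₂ − T₁ = -5.123 K.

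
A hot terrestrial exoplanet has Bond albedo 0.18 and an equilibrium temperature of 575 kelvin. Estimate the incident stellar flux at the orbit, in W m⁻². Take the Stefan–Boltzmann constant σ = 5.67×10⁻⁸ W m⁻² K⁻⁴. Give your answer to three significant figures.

30200 W m⁻²

From S(1−α)/4 = σT⁴: S = 4σT⁴/(1−α).
σT⁴ = 5.67×10⁻⁸·(575)⁴ = 6198 W m⁻².
S = 4·6198/0.82 = 30230 W m⁻².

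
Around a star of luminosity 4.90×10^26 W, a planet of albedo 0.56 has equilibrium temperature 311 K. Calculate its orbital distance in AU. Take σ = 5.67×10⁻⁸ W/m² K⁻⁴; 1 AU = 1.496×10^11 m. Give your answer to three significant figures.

Required flux: S = 4σT⁴/(1−α) = 4822 W/m².
S = L/(4πd²) → d = √(L/4πS) = √(4.90×10^26/(4π·4822)) = 8.992×10^10 m = 0.6011 AU.

0.601 AU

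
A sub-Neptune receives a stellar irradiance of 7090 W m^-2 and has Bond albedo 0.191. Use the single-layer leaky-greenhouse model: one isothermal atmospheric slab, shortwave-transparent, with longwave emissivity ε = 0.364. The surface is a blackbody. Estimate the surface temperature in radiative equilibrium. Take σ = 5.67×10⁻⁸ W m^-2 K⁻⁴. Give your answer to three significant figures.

At the top of the atmosphere, σT_e⁴ = S(1−α)/4 = 1434 W m^-2, giving T_e = 398.8 K.
For a single slab of emissivity ε, T_s⁴ = 2T_e⁴/(2−ε); thus T_s = 398.8·(1.222)^(1/4) = 419.3 K.

419 kelvin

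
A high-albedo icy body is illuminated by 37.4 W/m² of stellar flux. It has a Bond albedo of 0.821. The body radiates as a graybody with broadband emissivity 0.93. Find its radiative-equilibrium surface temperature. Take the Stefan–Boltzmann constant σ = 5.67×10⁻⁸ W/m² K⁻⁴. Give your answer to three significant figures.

75.1 K

Absorbed flux (global mean): S(1−α)/4 = 37.40·0.179/4 = 1.674 W/m².
Radiative balance εσT⁴ = 1.674 gives T = [1.674/(0.93·σ)]^(1/4) = 75.06 K.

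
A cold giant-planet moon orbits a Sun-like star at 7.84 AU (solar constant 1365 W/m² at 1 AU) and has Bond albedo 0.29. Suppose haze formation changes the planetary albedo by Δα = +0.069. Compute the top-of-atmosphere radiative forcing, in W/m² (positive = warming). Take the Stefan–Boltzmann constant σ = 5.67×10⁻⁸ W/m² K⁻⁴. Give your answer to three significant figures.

Flux at the orbit: S = 1365/(7.84)² = 22.21 W/m².
The change in absorbed flux is Δ[S(1−α)/4] = −SΔα/4 = -0.3831 W/m².

-0.383 W/m²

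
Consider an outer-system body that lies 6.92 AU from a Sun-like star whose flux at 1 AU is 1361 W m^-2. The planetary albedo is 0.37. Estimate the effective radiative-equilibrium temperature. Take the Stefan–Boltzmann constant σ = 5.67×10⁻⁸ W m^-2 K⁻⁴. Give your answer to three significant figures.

Flux at the orbit: S = 1361/(6.92)² = 28.42 W m^-2.
Absorbed flux (global mean): S(1−α)/4 = 28.42·0.63/4 = 4.476 W m^-2.
Set σT⁴ = 4.476 → T = (4.476/σ)^(1/4) = 94.26 K.

94.3 K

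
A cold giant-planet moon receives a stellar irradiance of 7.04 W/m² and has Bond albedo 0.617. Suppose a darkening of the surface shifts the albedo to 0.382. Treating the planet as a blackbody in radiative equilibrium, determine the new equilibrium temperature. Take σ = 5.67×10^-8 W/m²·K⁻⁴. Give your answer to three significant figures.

New equilibrium: T₂ = [(1−0.382)·7.040/(4σ)]^(1/4) = 66.18 K.

66.2 K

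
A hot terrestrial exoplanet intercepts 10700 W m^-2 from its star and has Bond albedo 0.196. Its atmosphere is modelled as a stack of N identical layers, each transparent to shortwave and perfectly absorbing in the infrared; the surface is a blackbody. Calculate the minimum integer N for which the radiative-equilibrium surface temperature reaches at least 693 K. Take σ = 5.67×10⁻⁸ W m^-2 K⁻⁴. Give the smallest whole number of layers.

Top-of-atmosphere balance: σT_e⁴ = S(1−α)/4 = 2151 W m^-2 → T_e = 441.3 K.
Since T_s⁴ = (N+1)T_e⁴, we need N ≥ (T_s/T_e)⁴ − 1 = 5.080.
The minimum whole number is N = 6.

6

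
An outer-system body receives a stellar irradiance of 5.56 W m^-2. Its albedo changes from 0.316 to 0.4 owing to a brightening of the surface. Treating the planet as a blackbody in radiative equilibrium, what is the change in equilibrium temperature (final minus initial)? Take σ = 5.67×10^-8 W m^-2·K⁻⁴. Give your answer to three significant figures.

Initial: T₁ = [S(1−0.316)/(4σ)]^(1/4) = 63.99 K.
After:  T₂ = [5.560·0.6/(4σ)]^(1/4) = 61.93 K.
Change: 61.93 − 63.99 = -2.062 K.

-2.06 K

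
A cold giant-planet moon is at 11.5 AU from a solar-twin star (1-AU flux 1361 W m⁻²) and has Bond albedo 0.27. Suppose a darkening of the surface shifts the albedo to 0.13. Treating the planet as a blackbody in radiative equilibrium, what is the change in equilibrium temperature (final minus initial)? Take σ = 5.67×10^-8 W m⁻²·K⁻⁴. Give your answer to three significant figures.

By the inverse-square law, S = 1361/11.5² = 10.29 W m⁻².
With α = 0.27, T₁ = 75.86 K.
With α = 0.13, T₂ = 79.27 K.
Change: 79.27 − 75.86 = 3.402 K.

3.40 kelvin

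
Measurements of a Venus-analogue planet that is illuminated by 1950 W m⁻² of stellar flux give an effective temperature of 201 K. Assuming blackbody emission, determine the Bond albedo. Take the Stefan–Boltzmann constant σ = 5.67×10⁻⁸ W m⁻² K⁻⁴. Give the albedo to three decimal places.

0.810

Energy balance: S(1−α)/4 = σT⁴, so 1−α = 4σT⁴/S.
4σT⁴ = 4·5.67×10⁻⁸·(201)⁴ = 370.2 W m⁻².
Hence α = 1 − 370.2/1950 = 0.8102.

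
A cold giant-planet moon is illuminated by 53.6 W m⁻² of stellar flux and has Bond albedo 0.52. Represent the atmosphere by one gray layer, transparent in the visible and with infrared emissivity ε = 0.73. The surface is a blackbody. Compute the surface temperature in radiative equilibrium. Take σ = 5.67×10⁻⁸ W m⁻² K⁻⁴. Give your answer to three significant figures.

At the top of the atmosphere, σT_e⁴ = S(1−α)/4 = 6.432 W m⁻², giving T_e = 103.2 K.
Surface balance with a leaky layer gives σT_s⁴ = σT_e⁴·2/(2−ε), so T_s = T_e·[2/(2−0.73)]^(1/4) = 115.6 K.

116 kelvin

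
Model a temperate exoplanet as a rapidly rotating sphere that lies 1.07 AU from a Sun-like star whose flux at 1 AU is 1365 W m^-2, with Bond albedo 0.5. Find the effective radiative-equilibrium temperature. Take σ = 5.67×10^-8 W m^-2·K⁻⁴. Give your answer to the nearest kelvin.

By the inverse-square law, S = 1365/1.07² = 1192 W m^-2.
Averaging over the sphere, the absorbed flux is S(1−α)/4 = 149.0 W m^-2.
Balancing against σT⁴: T = (149.0/5.67×10⁻⁸)^(1/4) = 226.4 K.

226 K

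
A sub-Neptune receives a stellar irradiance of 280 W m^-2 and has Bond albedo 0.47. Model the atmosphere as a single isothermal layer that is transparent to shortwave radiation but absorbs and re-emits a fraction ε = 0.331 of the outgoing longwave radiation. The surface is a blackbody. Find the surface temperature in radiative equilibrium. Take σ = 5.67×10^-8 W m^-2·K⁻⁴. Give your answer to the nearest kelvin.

167 kelvin

Effective emission temperature (TOA balance): σT_e⁴ = S(1−α)/4 = 37.10 W m^-2 → T_e = 159.9 K.
For a single slab of emissivity ε, T_s⁴ = 2T_e⁴/(2−ε); thus T_s = 159.9·(1.198)^(1/4) = 167.3 K.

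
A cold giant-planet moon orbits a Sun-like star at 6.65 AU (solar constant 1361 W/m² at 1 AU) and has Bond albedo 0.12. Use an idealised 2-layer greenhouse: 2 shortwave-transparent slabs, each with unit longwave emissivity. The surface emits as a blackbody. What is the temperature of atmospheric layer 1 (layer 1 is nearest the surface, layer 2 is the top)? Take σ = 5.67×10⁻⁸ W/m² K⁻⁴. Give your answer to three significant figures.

Irradiance scales as 1/d², so S = 1361 W/m² × (1/6.65)² = 30.78 W/m².
Top-of-atmosphere balance: σT_e⁴ = S(1−α)/4 = 6.771 W/m² → T_e = 104.5 K.
Each opaque layer satisfies 2T_j⁴ = T_{j−1}⁴ + T_{j+1}⁴, giving T_k⁴ = (N+1−k)T_e⁴.
With k = 1: T_1 = (2+1−1)^¼·104.5 K = 124.3 K.

124 K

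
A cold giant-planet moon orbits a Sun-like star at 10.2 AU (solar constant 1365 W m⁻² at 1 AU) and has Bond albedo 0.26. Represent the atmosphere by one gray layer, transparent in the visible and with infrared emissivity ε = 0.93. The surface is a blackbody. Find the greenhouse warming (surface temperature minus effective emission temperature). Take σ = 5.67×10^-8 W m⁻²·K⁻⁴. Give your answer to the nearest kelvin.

14 kelvin

By the inverse-square law, S = 1365/10.2² = 13.12 W m⁻².
The planet radiates to space at T_e = [S(1−α)/(4σ)]^(1/4) = 80.89 K.
Surface balance with a leaky layer gives σT_s⁴ = σT_e⁴·2/(2−ε), so T_s = T_e·[2/(2−0.93)]^(1/4) = 94.58 K.
Greenhouse warming: T_s − T_e = 13.69 K.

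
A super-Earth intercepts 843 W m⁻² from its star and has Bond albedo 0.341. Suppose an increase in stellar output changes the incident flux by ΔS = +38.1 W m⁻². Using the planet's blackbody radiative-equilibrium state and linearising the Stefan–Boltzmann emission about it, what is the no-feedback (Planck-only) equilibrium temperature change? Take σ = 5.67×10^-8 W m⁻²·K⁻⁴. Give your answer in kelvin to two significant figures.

2.5 K

Unperturbed T_e = [843.0·(1−0.341)/(4σ)]^¼ = 222.5 K.
ΔF = Δ[S(1−α)]/4 = (1−0.341)·+38.1/4 = 6.277 W m⁻².
Linearising σT⁴ gives d(σT⁴)/dT = 4σT_e³ = 2.497 W m⁻² per K.
ΔT₀ = ΔF/λ_P = 6.277/2.497 = 2.51 K.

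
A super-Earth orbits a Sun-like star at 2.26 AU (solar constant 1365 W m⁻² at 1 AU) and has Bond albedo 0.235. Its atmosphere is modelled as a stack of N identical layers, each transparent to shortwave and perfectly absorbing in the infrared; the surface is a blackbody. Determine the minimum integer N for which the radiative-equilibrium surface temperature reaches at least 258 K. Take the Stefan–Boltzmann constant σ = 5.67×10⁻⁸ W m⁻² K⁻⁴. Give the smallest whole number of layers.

4

Flux at the orbit: S = 1365/(2.26)² = 267.2 W m⁻².
Top-of-atmosphere balance: σT_e⁴ = S(1−α)/4 = 51.11 W m⁻² → T_e = 173.3 K.
Since T_s⁴ = (N+1)T_e⁴, we need N ≥ (T_s/T_e)⁴ − 1 = 3.915.
The minimum whole number is N = 4.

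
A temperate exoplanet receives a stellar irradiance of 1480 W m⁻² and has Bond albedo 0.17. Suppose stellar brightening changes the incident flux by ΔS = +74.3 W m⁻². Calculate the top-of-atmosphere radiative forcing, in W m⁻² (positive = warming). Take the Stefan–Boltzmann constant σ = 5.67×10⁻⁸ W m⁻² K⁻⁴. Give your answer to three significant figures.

15.4 W m⁻²

ΔF = Δ[S(1−α)]/4 = (1−0.17)·+74.3/4 = 15.42 W m⁻².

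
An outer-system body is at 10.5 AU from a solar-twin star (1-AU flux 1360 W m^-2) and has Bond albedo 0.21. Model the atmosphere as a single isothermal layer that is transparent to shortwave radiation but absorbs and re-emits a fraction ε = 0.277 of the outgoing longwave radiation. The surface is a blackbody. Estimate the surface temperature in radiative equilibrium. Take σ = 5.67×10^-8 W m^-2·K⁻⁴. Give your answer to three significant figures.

84.0 K

Irradiance scales as 1/d², so S = 1360 W m^-2 × (1/10.5)² = 12.34 W m^-2.
Effective emission temperature (TOA balance): σT_e⁴ = S(1−α)/4 = 2.436 W m^-2 → T_e = 80.96 K.
The surface balance (absorbed SW + ε·downward IR = σT_s⁴) with T_a⁴ = T_s⁴/2 reduces to T_s = T_e·[2/(2−ε)]^¼ = 84.04 K.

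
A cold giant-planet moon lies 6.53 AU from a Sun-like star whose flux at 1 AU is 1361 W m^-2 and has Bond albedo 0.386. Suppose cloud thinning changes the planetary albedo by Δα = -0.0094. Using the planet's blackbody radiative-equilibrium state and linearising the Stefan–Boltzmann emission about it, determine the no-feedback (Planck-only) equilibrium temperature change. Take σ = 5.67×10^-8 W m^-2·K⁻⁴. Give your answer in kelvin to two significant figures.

Flux at the orbit: S = 1361/(6.53)² = 31.92 W m^-2.
Unperturbed T_e = [31.92·(1−0.386)/(4σ)]^¼ = 96.41 K.
TOA radiative forcing: ΔF = −S·Δα/4 = −31.92·(-0.0094)/4 = 0.07501 W m^-2.
The Planck feedback parameter is 4σT_e³ = 0.2033 W m^-2/K.
So ΔT₀ = 0.07501/0.2033 = 0.369 K.

0.37 K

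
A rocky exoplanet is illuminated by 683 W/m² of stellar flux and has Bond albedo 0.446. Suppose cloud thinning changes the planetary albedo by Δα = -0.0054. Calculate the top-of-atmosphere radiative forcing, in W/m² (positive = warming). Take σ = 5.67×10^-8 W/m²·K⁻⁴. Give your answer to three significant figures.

The change in absorbed flux is Δ[S(1−α)/4] = −SΔα/4 = 0.9221 W/m².

0.922 W/m²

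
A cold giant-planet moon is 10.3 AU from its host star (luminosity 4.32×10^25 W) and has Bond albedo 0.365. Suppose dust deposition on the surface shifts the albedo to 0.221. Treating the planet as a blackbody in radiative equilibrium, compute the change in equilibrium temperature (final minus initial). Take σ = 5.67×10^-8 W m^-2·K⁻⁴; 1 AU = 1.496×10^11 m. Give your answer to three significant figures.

Orbital distance: d = 10.3 AU = 1.541×10^12 m.
S = L/(4πd²) = 1.448 W m^-2.
With α = 0.365, T₁ = 44.87 K.
Final:   T₂ = [S(1−0.221)/(4σ)]^(1/4) = 47.22 K.
ΔT = T₂ − T₁ = 2.352 K.

2.35 K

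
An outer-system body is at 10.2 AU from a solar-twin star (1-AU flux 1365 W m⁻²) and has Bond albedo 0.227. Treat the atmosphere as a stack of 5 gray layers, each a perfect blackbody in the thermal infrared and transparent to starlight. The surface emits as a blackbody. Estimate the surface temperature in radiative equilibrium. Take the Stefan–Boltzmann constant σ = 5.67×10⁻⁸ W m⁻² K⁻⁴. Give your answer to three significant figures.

Irradiance scales as 1/d², so S = 1365 W m⁻² × (1/10.2)² = 13.12 W m⁻².
OLR = S(1−α)/4 = 2.535 W m⁻²; the top layer radiates at T_e = 81.77 K.
With N = 5 opaque layers, T_s = (N+1)^(1/4)·T_e = 6^(1/4)·81.77 = 128.0 K.

128 K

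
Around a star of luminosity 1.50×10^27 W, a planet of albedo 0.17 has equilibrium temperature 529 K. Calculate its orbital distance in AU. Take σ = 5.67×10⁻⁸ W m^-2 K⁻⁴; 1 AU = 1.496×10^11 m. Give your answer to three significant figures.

0.499 AU

The flux needed for this T is 4σT⁴/(1−0.17) = 21400 W m^-2.
Then d = [L/(4πS)]^(1/2) = 7.469×10^10 m, i.e. 0.4992 AU.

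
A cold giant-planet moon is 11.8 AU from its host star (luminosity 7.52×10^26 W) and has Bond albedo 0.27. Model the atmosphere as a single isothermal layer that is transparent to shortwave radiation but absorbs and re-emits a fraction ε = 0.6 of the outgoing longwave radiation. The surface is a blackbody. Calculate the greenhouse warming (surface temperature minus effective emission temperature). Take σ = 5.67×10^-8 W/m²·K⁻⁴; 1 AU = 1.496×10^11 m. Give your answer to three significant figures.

d = 11.8 × 1.496×10^11 m = 1.765×10^12 m.
Flux at the orbit: S = L/(4πd²) = 7.52×10^26/(4π·(1.77×10^12)²) = 19.20 W/m².
The planet radiates to space at T_e = [S(1−α)/(4σ)]^(1/4) = 88.67 K.
The surface balance (absorbed SW + ε·downward IR = σT_s⁴) with T_a⁴ = T_s⁴/2 reduces to T_s = T_e·[2/(2−ε)]^¼ = 96.94 K.
Greenhouse warming: T_s − T_e = 8.270 K.

8.27 K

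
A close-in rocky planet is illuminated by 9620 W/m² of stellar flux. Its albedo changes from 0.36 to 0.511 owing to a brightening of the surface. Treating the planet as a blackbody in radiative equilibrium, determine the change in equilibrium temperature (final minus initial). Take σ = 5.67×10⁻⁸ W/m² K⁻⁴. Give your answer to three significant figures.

With α = 0.36, T₁ = 405.9 K.
Final:   T₂ = [S(1−0.511)/(4σ)]^(1/4) = 379.5 K.
Change: 379.5 − 405.9 = -26.41 K.

-26.4 K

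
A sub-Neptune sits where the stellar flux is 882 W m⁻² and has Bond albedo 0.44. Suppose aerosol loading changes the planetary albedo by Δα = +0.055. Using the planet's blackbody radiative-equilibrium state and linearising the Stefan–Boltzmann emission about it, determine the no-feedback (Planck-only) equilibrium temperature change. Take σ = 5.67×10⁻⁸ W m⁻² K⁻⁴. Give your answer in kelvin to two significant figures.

The baseline emission temperature is T_e = 216.0 K.
The change in absorbed flux is Δ[S(1−α)/4] = −SΔα/4 = -12.13 W m⁻².
Planck response: λ_P = 4σT_e³ = 4·5.67×10⁻⁸·(216.0)³ = 2.286 W m⁻²/K.
So ΔT₀ = -12.13/2.286 = -5.30 K.

-5.3 K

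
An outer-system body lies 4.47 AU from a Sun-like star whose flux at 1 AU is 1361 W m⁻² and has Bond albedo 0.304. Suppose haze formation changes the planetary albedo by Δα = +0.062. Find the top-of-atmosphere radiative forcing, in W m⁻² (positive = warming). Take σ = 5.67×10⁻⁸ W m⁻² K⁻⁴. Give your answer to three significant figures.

By the inverse-square law, S = 1361/4.47² = 68.12 W m⁻².
ΔF = −(S/4)Δα = −(68.12/4)×(+0.062) = -1.056 W m⁻².

-1.06 W m⁻²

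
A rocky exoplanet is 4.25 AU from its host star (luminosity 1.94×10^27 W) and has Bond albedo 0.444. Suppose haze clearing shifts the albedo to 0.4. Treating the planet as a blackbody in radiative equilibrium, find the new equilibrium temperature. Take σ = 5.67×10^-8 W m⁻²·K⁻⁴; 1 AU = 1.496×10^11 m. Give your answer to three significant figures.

d = 4.25 × 1.496×10^11 m = 6.358×10^11 m.
Spreading L over a sphere of radius d: S = 1.94×10^27/(4π·6.36×10^11²) = 381.9 W m⁻².
With the new albedo, S(1−α₂)/4 = 57.29 W m⁻², so T₂ = 178.3 K.

178 K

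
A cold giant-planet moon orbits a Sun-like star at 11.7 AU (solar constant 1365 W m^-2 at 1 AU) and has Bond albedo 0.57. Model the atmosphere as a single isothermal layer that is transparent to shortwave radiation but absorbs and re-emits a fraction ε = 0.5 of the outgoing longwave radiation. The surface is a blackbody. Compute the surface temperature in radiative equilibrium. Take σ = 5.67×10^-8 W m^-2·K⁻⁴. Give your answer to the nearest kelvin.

71 K

Irradiance scales as 1/d², so S = 1365 W m^-2 × (1/11.7)² = 9.972 W m^-2.
At the top of the atmosphere, σT_e⁴ = S(1−α)/4 = 1.072 W m^-2, giving T_e = 65.94 K.
Surface balance with a leaky layer gives σT_s⁴ = σT_e⁴·2/(2−ε), so T_s = T_e·[2/(2−0.5)]^(1/4) = 70.86 K.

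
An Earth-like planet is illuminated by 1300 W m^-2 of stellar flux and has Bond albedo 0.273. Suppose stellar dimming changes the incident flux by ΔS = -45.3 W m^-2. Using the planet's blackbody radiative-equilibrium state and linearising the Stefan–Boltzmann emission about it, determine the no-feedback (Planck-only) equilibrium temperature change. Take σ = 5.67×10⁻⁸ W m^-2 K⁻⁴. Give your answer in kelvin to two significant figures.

Reference equilibrium: T_e = [S(1−α)/(4σ)]^(1/4) = 254.1 K.
TOA radiative forcing: ΔF = (1−α)ΔS/4 = 0.727·(-45.3)/4 = -8.233 W m^-2.
Linearising σT⁴ gives d(σT⁴)/dT = 4σT_e³ = 3.720 W m^-2 per K.
Hence the no-feedback warming is ΔF/(4σT_e³) = -2.21 K.

-2.2 K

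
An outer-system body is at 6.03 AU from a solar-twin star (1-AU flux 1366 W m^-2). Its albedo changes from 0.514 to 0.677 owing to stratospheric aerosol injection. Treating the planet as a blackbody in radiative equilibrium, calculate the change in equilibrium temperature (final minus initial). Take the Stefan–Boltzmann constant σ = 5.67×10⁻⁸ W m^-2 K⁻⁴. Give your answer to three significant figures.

-9.20 K

By the inverse-square law, S = 1366/6.03² = 37.57 W m^-2.
Before: T₁ = [37.57·0.486/(4σ)]^(1/4) = 94.72 K.
With α = 0.677, T₂ = 85.53 K.
Change: 85.53 − 94.72 = -9.197 K.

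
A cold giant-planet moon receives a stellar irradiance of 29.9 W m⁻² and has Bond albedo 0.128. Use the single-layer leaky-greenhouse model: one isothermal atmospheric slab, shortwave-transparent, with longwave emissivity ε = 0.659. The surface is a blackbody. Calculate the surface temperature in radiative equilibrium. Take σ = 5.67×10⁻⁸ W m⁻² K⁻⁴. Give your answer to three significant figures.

114 kelvin

At the top of the atmosphere, σT_e⁴ = S(1−α)/4 = 6.518 W m⁻², giving T_e = 103.5 K.
For a single slab of emissivity ε, T_s⁴ = 2T_e⁴/(2−ε); thus T_s = 103.5·(1.491)^(1/4) = 114.4 K.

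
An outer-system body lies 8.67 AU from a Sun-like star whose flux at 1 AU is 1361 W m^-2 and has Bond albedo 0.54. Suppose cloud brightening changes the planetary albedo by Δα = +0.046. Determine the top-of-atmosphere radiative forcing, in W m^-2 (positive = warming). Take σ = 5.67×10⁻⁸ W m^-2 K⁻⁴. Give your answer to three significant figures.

By the inverse-square law, S = 1361/8.67² = 18.11 W m^-2.
The change in absorbed flux is Δ[S(1−α)/4] = −SΔα/4 = -0.2082 W m^-2.

-0.208 W m^-2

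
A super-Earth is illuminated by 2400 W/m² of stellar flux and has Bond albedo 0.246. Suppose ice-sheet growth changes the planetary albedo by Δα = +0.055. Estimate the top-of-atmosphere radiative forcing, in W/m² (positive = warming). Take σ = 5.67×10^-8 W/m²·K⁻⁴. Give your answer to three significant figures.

-33.0 W/m²

TOA radiative forcing: ΔF = −S·Δα/4 = −2400·(+0.055)/4 = -33.00 W/m².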